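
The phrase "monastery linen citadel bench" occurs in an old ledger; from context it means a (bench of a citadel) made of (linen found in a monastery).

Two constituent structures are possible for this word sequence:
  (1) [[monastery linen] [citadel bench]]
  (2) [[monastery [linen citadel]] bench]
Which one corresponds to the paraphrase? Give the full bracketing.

The paraphrase's head is the "bench" part ("citadel bench"); its modifier is "monastery linen".
That top-level split, carried through the inner groups, gives [[monastery linen] [citadel bench]].

[[monastery linen] [citadel bench]]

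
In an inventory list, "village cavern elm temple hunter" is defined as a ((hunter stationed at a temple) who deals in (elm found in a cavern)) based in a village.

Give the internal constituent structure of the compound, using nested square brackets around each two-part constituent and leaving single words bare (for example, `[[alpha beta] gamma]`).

[village [[cavern elm] [temple hunter]]]

Whole compound: head "hunter" (specifically "cavern elm temple hunter"), modifier "village".
Inside "cavern elm temple hunter": head "hunter" (specifically "temple hunter"), modifier "cavern elm".
Inside "cavern elm": head "elm", modifier "cavern".
Inside "temple hunter": head "hunter", modifier "temple".
Assembled: [village [[cavern elm] [temple hunter]]].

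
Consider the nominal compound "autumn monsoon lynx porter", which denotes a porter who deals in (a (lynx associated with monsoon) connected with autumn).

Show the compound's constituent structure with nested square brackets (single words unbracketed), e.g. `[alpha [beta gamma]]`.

Overall it is a kind of porter; the modifier is "autumn monsoon lynx".
Within "autumn monsoon lynx", the head is "lynx" (specifically "monsoon lynx") and the modifier is "autumn".
Within "monsoon lynx", the head is "lynx" and the modifier is "monsoon".
Assembled: [[autumn [monsoon lynx]] porter].

[[autumn [monsoon lynx]] porter]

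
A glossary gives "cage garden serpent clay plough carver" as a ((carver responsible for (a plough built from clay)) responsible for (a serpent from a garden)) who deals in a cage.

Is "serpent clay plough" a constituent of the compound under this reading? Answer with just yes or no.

The top-level split is [cage] [garden serpent clay plough carver]; the full structure is [cage [[garden serpent] [[clay plough] carver]]].
"serpent clay plough" straddles a constituent boundary, so it is not a single unit.

no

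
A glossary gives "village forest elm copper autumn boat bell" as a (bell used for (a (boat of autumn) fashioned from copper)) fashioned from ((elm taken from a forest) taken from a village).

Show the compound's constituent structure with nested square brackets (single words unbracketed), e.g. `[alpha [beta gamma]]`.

The outermost head in the paraphrase is "bell" (specifically "copper autumn boat bell"), modified by "village forest elm".
Within "village forest elm", the head is "elm" (specifically "forest elm") and the modifier is "village".
Within "forest elm", the head is "elm" and the modifier is "forest".
Within "copper autumn boat bell", the head is "bell" and the modifier is "copper autumn boat".
Within "copper autumn boat", the head is "boat" (specifically "autumn boat") and the modifier is "copper".
Within "autumn boat", the head is "boat" and the modifier is "autumn".
Putting it together: [[village [forest elm]] [[copper [autumn boat]] bell]].

[[village [forest elm]] [[copper [autumn boat]] bell]]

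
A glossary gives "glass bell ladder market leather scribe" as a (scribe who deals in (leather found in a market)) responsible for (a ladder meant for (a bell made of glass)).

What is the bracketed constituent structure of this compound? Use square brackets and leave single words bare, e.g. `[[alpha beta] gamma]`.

[[[glass bell] ladder] [[market leather] scribe]]

Overall it is a kind of scribe (specifically "market leather scribe"); the modifier is "glass bell ladder".
Within "glass bell ladder", the head is "ladder" and the modifier is "glass bell".
Within "glass bell", the head is "bell" and the modifier is "glass".
Within "market leather scribe", the head is "scribe" and the modifier is "market leather".
Within "market leather", the head is "leather" and the modifier is "market".
Assembled: [[[glass bell] ladder] [[market leather] scribe]].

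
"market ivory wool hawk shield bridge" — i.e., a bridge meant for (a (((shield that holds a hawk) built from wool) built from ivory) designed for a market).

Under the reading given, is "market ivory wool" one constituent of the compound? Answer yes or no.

no

The top-level split is [market ivory wool hawk shield] [bridge]; the full structure is [[market [ivory [wool [hawk shield]]]] bridge].
"market ivory wool" straddles a constituent boundary, so it is not a single unit.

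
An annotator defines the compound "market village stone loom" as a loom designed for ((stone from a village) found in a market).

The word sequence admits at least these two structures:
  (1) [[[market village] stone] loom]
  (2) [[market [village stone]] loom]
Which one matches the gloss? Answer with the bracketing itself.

[[market [village stone]] loom]

The paraphrase's head is the "loom" part ("loom"); its modifier is "market village stone".
That top-level split, carried through the inner groups, gives [[market [village stone]] loom].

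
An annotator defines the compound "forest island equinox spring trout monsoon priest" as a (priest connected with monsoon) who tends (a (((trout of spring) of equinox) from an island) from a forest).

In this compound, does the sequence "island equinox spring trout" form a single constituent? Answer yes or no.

yes

The paraphrase groups the words so that "island equinox spring trout" is one unit: it corresponds to a single parenthesized sub-phrase.
The full structure is [[forest [island [equinox [spring trout]]]] [monsoon priest]], in which [island equinox spring trout] is a constituent.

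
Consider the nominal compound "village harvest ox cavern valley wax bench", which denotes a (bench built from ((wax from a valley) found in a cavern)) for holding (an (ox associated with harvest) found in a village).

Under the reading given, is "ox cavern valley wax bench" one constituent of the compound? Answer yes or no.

The top-level split is [village harvest ox] [cavern valley wax bench]; the full structure is [[village [harvest ox]] [[cavern [valley wax]] bench]].
"ox cavern valley wax bench" straddles a constituent boundary, so it is not a single unit.

no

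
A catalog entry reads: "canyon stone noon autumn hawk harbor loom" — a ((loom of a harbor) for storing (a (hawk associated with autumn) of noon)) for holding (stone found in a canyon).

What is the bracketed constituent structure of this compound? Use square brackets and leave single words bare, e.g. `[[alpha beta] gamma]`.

[[canyon stone] [[noon [autumn hawk]] [harbor loom]]]

The outermost head in the paraphrase is "loom" (specifically "noon autumn hawk harbor loom"), modified by "canyon stone".
Inside "canyon stone": head "stone", modifier "canyon".
Inside "noon autumn hawk harbor loom": head "loom" (specifically "harbor loom"), modifier "noon autumn hawk".
Inside "noon autumn hawk": head "hawk" (specifically "autumn hawk"), modifier "noon".
Inside "autumn hawk": head "hawk", modifier "autumn".
Inside "harbor loom": head "loom", modifier "harbor".
Assembled: [[canyon stone] [[noon [autumn hawk]] [harbor loom]]].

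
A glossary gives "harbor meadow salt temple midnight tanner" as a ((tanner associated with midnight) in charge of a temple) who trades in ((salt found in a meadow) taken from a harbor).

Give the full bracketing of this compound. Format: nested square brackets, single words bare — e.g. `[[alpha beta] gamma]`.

[[harbor [meadow salt]] [temple [midnight tanner]]]

Overall it is a kind of tanner (specifically "temple midnight tanner"); the modifier is "harbor meadow salt".
Within "harbor meadow salt", the head is "salt" (specifically "meadow salt") and the modifier is "harbor".
Within "meadow salt", the head is "salt" and the modifier is "meadow".
Within "temple midnight tanner", the head is "tanner" (specifically "midnight tanner") and the modifier is "temple".
Within "midnight tanner", the head is "tanner" and the modifier is "midnight".
Assembled: [[harbor [meadow salt]] [temple [midnight tanner]]].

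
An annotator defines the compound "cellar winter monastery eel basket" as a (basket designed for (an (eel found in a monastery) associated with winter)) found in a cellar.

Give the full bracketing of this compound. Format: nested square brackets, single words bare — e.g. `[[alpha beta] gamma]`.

[cellar [[winter [monastery eel]] basket]]

At the top level: head "basket" (specifically "winter monastery eel basket"); modifier "cellar".
Inside "winter monastery eel basket": head "basket", modifier "winter monastery eel".
Inside "winter monastery eel": head "eel" (specifically "monastery eel"), modifier "winter".
Inside "monastery eel": head "eel", modifier "monastery".
So the structure is [cellar [[winter [monastery eel]] basket]].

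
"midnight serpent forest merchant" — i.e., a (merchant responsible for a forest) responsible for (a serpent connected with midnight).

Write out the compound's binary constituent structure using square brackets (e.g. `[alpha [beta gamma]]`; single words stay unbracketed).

[[midnight serpent] [forest merchant]]

At the top level: head "merchant" (specifically "forest merchant"); modifier "midnight serpent".
"midnight serpent" → head "serpent", modifier "midnight".
"forest merchant" → head "merchant", modifier "forest".
Putting it together: [[midnight serpent] [forest merchant]].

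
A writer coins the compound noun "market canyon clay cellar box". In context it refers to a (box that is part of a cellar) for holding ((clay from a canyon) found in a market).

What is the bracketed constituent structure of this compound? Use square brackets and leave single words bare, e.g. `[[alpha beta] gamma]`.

Overall it is a kind of box (specifically "cellar box"); the modifier is "market canyon clay".
"market canyon clay" → head "clay" (specifically "canyon clay"), modifier "market".
"canyon clay" → head "clay", modifier "canyon".
"cellar box" → head "box", modifier "cellar".
Putting it together: [[market [canyon clay]] [cellar box]].

[[market [canyon clay]] [cellar box]]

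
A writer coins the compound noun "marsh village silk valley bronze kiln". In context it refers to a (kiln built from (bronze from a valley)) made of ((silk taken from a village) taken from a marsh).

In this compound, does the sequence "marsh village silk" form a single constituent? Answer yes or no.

yes

The paraphrase groups the words so that "marsh village silk" is one unit: it corresponds to a single parenthesized sub-phrase.
The full structure is [[marsh [village silk]] [[valley bronze] kiln]], in which [marsh village silk] is a constituent.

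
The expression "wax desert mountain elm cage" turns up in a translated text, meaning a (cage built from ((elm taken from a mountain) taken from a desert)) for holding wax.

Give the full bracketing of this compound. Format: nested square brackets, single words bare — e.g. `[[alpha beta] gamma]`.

[wax [[desert [mountain elm]] cage]]

The outermost head in the paraphrase is "cage" (specifically "desert mountain elm cage"), modified by "wax".
"desert mountain elm cage" → head "cage", modifier "desert mountain elm".
"desert mountain elm" → head "elm" (specifically "mountain elm"), modifier "desert".
"mountain elm" → head "elm", modifier "mountain".
Putting it together: [wax [[desert [mountain elm]] cage]].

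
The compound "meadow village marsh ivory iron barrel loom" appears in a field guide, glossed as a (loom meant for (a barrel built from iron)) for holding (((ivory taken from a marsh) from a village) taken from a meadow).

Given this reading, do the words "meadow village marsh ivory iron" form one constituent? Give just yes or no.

no

The top-level split is [meadow village marsh ivory] [iron barrel loom]; the full structure is [[meadow [village [marsh ivory]]] [[iron barrel] loom]].
"meadow village marsh ivory iron" straddles a constituent boundary, so it is not a single unit.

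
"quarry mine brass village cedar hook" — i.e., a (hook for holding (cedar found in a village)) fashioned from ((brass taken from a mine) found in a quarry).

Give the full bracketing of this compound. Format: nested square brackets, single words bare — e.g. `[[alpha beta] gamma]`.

[[quarry [mine brass]] [[village cedar] hook]]

Whole compound: head "hook" (specifically "village cedar hook"), modifier "quarry mine brass".
"quarry mine brass" → head "brass" (specifically "mine brass"), modifier "quarry".
"mine brass" → head "brass", modifier "mine".
"village cedar hook" → head "hook", modifier "village cedar".
"village cedar" → head "cedar", modifier "village".
Assembled: [[quarry [mine brass]] [[village cedar] hook]].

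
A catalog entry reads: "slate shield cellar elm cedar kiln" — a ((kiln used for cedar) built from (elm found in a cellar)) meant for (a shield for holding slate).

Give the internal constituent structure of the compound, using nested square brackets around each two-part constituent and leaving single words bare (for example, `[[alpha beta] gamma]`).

The outermost head in the paraphrase is "kiln" (specifically "cellar elm cedar kiln"), modified by "slate shield".
Within "slate shield", the head is "shield" and the modifier is "slate".
Within "cellar elm cedar kiln", the head is "kiln" (specifically "cedar kiln") and the modifier is "cellar elm".
Within "cellar elm", the head is "elm" and the modifier is "cellar".
Within "cedar kiln", the head is "kiln" and the modifier is "cedar".
Assembled: [[slate shield] [[cellar elm] [cedar kiln]]].

[[slate shield] [[cellar elm] [cedar kiln]]]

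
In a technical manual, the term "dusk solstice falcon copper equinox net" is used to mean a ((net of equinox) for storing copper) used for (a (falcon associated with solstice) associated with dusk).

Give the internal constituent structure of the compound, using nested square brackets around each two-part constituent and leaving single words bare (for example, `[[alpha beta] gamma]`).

[[dusk [solstice falcon]] [copper [equinox net]]]

The outermost head in the paraphrase is "net" (specifically "copper equinox net"), modified by "dusk solstice falcon".
Inside "dusk solstice falcon": head "falcon" (specifically "solstice falcon"), modifier "dusk".
Inside "solstice falcon": head "falcon", modifier "solstice".
Inside "copper equinox net": head "net" (specifically "equinox net"), modifier "copper".
Inside "equinox net": head "net", modifier "equinox".
So the structure is [[dusk [solstice falcon]] [copper [equinox net]]].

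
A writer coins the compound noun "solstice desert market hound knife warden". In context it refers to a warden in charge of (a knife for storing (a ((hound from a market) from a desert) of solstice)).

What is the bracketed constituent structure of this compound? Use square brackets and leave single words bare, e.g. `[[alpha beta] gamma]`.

[[[solstice [desert [market hound]]] knife] warden]

At the top level: head "warden"; modifier "solstice desert market hound knife".
"solstice desert market hound knife" → head "knife", modifier "solstice desert market hound".
"solstice desert market hound" → head "hound" (specifically "desert market hound"), modifier "solstice".
"desert market hound" → head "hound" (specifically "market hound"), modifier "desert".
"market hound" → head "hound", modifier "market".
Putting it together: [[[solstice [desert [market hound]]] knife] warden].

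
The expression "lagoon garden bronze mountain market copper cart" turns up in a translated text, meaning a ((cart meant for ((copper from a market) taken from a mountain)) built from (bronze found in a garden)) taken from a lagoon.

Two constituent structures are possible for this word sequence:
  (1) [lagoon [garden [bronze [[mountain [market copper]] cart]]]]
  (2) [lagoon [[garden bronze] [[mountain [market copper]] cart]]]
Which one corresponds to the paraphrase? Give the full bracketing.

The paraphrase's head is the "cart" part ("garden bronze mountain market copper cart"); its modifier is "lagoon".
That top-level split, carried through the inner groups, gives [lagoon [[garden bronze] [[mountain [market copper]] cart]]].

[lagoon [[garden bronze] [[mountain [market copper]] cart]]]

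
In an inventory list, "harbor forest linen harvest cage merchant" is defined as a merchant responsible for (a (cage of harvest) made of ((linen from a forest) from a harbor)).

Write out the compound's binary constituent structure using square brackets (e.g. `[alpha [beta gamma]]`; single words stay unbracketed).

The outermost head in the paraphrase is "merchant", modified by "harbor forest linen harvest cage".
Within "harbor forest linen harvest cage", the head is "cage" (specifically "harvest cage") and the modifier is "harbor forest linen".
Within "harbor forest linen", the head is "linen" (specifically "forest linen") and the modifier is "harbor".
Within "forest linen", the head is "linen" and the modifier is "forest".
Within "harvest cage", the head is "cage" and the modifier is "harvest".
So the structure is [[[harbor [forest linen]] [harvest cage]] merchant].

[[[harbor [forest linen]] [harvest cage]] merchant]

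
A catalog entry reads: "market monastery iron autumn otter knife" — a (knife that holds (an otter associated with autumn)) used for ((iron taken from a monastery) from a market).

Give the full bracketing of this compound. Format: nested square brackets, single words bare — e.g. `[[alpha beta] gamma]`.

[[market [monastery iron]] [[autumn otter] knife]]

Whole compound: head "knife" (specifically "autumn otter knife"), modifier "market monastery iron".
Inside "market monastery iron": head "iron" (specifically "monastery iron"), modifier "market".
Inside "monastery iron": head "iron", modifier "monastery".
Inside "autumn otter knife": head "knife", modifier "autumn otter".
Inside "autumn otter": head "otter", modifier "autumn".
Putting it together: [[market [monastery iron]] [[autumn otter] knife]].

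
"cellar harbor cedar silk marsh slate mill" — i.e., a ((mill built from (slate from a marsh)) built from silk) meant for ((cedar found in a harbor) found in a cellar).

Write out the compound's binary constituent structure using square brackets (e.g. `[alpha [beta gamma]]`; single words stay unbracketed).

The outermost head in the paraphrase is "mill" (specifically "silk marsh slate mill"), modified by "cellar harbor cedar".
Inside "cellar harbor cedar": head "cedar" (specifically "harbor cedar"), modifier "cellar".
Inside "harbor cedar": head "cedar", modifier "harbor".
Inside "silk marsh slate mill": head "mill" (specifically "marsh slate mill"), modifier "silk".
Inside "marsh slate mill": head "mill", modifier "marsh slate".
Inside "marsh slate": head "slate", modifier "marsh".
Putting it together: [[cellar [harbor cedar]] [silk [[marsh slate] mill]]].

[[cellar [harbor cedar]] [silk [[marsh slate] mill]]]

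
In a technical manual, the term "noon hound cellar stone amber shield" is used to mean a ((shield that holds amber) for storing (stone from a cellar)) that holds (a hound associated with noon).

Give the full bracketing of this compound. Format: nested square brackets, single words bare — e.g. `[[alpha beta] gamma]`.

At the top level: head "shield" (specifically "cellar stone amber shield"); modifier "noon hound".
Inside "noon hound": head "hound", modifier "noon".
Inside "cellar stone amber shield": head "shield" (specifically "amber shield"), modifier "cellar stone".
Inside "cellar stone": head "stone", modifier "cellar".
Inside "amber shield": head "shield", modifier "amber".
Putting it together: [[noon hound] [[cellar stone] [amber shield]]].

[[noon hound] [[cellar stone] [amber shield]]]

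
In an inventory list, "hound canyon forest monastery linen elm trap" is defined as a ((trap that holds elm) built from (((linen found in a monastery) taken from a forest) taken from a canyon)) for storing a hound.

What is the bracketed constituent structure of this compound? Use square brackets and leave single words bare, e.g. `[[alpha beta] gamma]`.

[hound [[canyon [forest [monastery linen]]] [elm trap]]]

The outermost head in the paraphrase is "trap" (specifically "canyon forest monastery linen elm trap"), modified by "hound".
"canyon forest monastery linen elm trap" → head "trap" (specifically "elm trap"), modifier "canyon forest monastery linen".
"canyon forest monastery linen" → head "linen" (specifically "forest monastery linen"), modifier "canyon".
"forest monastery linen" → head "linen" (specifically "monastery linen"), modifier "forest".
"monastery linen" → head "linen", modifier "monastery".
"elm trap" → head "trap", modifier "elm".
Assembled: [hound [[canyon [forest [monastery linen]]] [elm trap]]].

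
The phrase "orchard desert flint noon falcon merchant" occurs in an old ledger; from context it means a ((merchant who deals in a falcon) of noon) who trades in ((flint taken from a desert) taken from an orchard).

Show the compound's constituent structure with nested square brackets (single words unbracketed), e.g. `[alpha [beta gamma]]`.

[[orchard [desert flint]] [noon [falcon merchant]]]

The outermost head in the paraphrase is "merchant" (specifically "noon falcon merchant"), modified by "orchard desert flint".
Within "orchard desert flint", the head is "flint" (specifically "desert flint") and the modifier is "orchard".
Within "desert flint", the head is "flint" and the modifier is "desert".
Within "noon falcon merchant", the head is "merchant" (specifically "falcon merchant") and the modifier is "noon".
Within "falcon merchant", the head is "merchant" and the modifier is "falcon".
Putting it together: [[orchard [desert flint]] [noon [falcon merchant]]].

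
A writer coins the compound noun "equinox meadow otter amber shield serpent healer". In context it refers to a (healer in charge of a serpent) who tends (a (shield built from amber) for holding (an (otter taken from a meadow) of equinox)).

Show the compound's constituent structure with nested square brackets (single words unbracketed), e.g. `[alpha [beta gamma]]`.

[[[equinox [meadow otter]] [amber shield]] [serpent healer]]

The outermost head in the paraphrase is "healer" (specifically "serpent healer"), modified by "equinox meadow otter amber shield".
Within "equinox meadow otter amber shield", the head is "shield" (specifically "amber shield") and the modifier is "equinox meadow otter".
Within "equinox meadow otter", the head is "otter" (specifically "meadow otter") and the modifier is "equinox".
Within "meadow otter", the head is "otter" and the modifier is "meadow".
Within "amber shield", the head is "shield" and the modifier is "amber".
Within "serpent healer", the head is "healer" and the modifier is "serpent".
Putting it together: [[[equinox [meadow otter]] [amber shield]] [serpent healer]].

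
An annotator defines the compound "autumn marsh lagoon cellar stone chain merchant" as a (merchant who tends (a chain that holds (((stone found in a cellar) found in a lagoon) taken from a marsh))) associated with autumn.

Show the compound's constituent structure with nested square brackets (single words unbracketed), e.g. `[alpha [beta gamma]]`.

[autumn [[[marsh [lagoon [cellar stone]]] chain] merchant]]

At the top level: head "merchant" (specifically "marsh lagoon cellar stone chain merchant"); modifier "autumn".
Inside "marsh lagoon cellar stone chain merchant": head "merchant", modifier "marsh lagoon cellar stone chain".
Inside "marsh lagoon cellar stone chain": head "chain", modifier "marsh lagoon cellar stone".
Inside "marsh lagoon cellar stone": head "stone" (specifically "lagoon cellar stone"), modifier "marsh".
Inside "lagoon cellar stone": head "stone" (specifically "cellar stone"), modifier "lagoon".
Inside "cellar stone": head "stone", modifier "cellar".
Putting it together: [autumn [[[marsh [lagoon [cellar stone]]] chain] merchant]].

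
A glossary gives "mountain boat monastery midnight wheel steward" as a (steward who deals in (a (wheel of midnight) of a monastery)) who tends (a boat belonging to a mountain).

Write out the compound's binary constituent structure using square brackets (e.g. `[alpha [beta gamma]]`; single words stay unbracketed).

At the top level: head "steward" (specifically "monastery midnight wheel steward"); modifier "mountain boat".
"mountain boat" → head "boat", modifier "mountain".
"monastery midnight wheel steward" → head "steward", modifier "monastery midnight wheel".
"monastery midnight wheel" → head "wheel" (specifically "midnight wheel"), modifier "monastery".
"midnight wheel" → head "wheel", modifier "midnight".
Assembled: [[mountain boat] [[monastery [midnight wheel]] steward]].

[[mountain boat] [[monastery [midnight wheel]] steward]]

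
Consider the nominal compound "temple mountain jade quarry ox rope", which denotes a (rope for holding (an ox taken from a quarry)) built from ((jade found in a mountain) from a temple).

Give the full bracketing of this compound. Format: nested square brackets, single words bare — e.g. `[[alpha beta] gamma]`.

[[temple [mountain jade]] [[quarry ox] rope]]

The outermost head in the paraphrase is "rope" (specifically "quarry ox rope"), modified by "temple mountain jade".
"temple mountain jade" → head "jade" (specifically "mountain jade"), modifier "temple".
"mountain jade" → head "jade", modifier "mountain".
"quarry ox rope" → head "rope", modifier "quarry ox".
"quarry ox" → head "ox", modifier "quarry".
So the structure is [[temple [mountain jade]] [[quarry ox] rope]].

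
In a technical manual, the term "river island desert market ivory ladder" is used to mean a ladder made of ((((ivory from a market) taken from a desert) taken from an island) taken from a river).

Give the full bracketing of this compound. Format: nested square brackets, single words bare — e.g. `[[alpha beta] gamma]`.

[[river [island [desert [market ivory]]]] ladder]

The outermost head in the paraphrase is "ladder", modified by "river island desert market ivory".
Inside "river island desert market ivory": head "ivory" (specifically "island desert market ivory"), modifier "river".
Inside "island desert market ivory": head "ivory" (specifically "desert market ivory"), modifier "island".
Inside "desert market ivory": head "ivory" (specifically "market ivory"), modifier "desert".
Inside "market ivory": head "ivory", modifier "market".
Assembled: [[river [island [desert [market ivory]]]] ladder].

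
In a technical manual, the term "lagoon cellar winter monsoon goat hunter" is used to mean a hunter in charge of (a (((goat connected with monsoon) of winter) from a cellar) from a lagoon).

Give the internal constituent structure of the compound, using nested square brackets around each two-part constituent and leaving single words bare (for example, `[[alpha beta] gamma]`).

[[lagoon [cellar [winter [monsoon goat]]]] hunter]

Whole compound: head "hunter", modifier "lagoon cellar winter monsoon goat".
"lagoon cellar winter monsoon goat" → head "goat" (specifically "cellar winter monsoon goat"), modifier "lagoon".
"cellar winter monsoon goat" → head "goat" (specifically "winter monsoon goat"), modifier "cellar".
"winter monsoon goat" → head "goat" (specifically "monsoon goat"), modifier "winter".
"monsoon goat" → head "goat", modifier "monsoon".
Putting it together: [[lagoon [cellar [winter [monsoon goat]]]] hunter].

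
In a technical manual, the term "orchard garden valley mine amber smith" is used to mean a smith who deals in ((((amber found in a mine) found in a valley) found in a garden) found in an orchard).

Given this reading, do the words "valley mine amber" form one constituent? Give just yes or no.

yes

The paraphrase groups the words so that "valley mine amber" is one unit: it corresponds to a single parenthesized sub-phrase.
The full structure is [[orchard [garden [valley [mine amber]]]] smith], in which [valley mine amber] is a constituent.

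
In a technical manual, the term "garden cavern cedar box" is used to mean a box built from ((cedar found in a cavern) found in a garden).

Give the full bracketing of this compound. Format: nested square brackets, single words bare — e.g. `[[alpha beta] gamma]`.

Whole compound: head "box", modifier "garden cavern cedar".
"garden cavern cedar" → head "cedar" (specifically "cavern cedar"), modifier "garden".
"cavern cedar" → head "cedar", modifier "cavern".
So the structure is [[garden [cavern cedar]] box].

[[garden [cavern cedar]] box]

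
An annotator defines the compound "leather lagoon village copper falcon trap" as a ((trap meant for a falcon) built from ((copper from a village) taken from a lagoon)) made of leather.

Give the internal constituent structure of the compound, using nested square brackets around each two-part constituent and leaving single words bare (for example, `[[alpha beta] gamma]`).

[leather [[lagoon [village copper]] [falcon trap]]]

The outermost head in the paraphrase is "trap" (specifically "lagoon village copper falcon trap"), modified by "leather".
"lagoon village copper falcon trap" → head "trap" (specifically "falcon trap"), modifier "lagoon village copper".
"lagoon village copper" → head "copper" (specifically "village copper"), modifier "lagoon".
"village copper" → head "copper", modifier "village".
"falcon trap" → head "trap", modifier "falcon".
So the structure is [leather [[lagoon [village copper]] [falcon trap]]].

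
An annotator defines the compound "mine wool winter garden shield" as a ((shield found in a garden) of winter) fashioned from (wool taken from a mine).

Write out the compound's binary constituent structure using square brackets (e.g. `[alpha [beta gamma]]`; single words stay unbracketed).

[[mine wool] [winter [garden shield]]]

At the top level: head "shield" (specifically "winter garden shield"); modifier "mine wool".
"mine wool" → head "wool", modifier "mine".
"winter garden shield" → head "shield" (specifically "garden shield"), modifier "winter".
"garden shield" → head "shield", modifier "garden".
Assembled: [[mine wool] [winter [garden shield]]].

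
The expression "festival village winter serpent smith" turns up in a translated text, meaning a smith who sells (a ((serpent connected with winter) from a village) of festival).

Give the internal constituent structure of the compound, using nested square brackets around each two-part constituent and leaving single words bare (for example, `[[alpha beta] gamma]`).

[[festival [village [winter serpent]]] smith]

Overall it is a kind of smith; the modifier is "festival village winter serpent".
Within "festival village winter serpent", the head is "serpent" (specifically "village winter serpent") and the modifier is "festival".
Within "village winter serpent", the head is "serpent" (specifically "winter serpent") and the modifier is "village".
Within "winter serpent", the head is "serpent" and the modifier is "winter".
So the structure is [[festival [village [winter serpent]]] smith].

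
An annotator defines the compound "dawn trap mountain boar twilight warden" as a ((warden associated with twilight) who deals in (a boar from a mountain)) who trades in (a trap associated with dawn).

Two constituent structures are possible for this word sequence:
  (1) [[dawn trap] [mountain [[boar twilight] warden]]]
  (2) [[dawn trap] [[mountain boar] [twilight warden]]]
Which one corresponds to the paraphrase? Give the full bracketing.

[[dawn trap] [[mountain boar] [twilight warden]]]

The paraphrase's head is the "warden" part ("mountain boar twilight warden"); its modifier is "dawn trap".
That top-level split, carried through the inner groups, gives [[dawn trap] [[mountain boar] [twilight warden]]].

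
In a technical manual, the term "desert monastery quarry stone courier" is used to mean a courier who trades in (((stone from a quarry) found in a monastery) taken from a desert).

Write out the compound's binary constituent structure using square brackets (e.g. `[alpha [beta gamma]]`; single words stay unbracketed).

[[desert [monastery [quarry stone]]] courier]

Overall it is a kind of courier; the modifier is "desert monastery quarry stone".
"desert monastery quarry stone" → head "stone" (specifically "monastery quarry stone"), modifier "desert".
"monastery quarry stone" → head "stone" (specifically "quarry stone"), modifier "monastery".
"quarry stone" → head "stone", modifier "quarry".
Putting it together: [[desert [monastery [quarry stone]]] courier].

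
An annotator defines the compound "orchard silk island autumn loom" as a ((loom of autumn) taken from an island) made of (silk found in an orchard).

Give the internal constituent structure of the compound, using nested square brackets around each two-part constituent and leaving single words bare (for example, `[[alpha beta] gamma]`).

[[orchard silk] [island [autumn loom]]]

Whole compound: head "loom" (specifically "island autumn loom"), modifier "orchard silk".
Inside "orchard silk": head "silk", modifier "orchard".
Inside "island autumn loom": head "loom" (specifically "autumn loom"), modifier "island".
Inside "autumn loom": head "loom", modifier "autumn".
Putting it together: [[orchard silk] [island [autumn loom]]].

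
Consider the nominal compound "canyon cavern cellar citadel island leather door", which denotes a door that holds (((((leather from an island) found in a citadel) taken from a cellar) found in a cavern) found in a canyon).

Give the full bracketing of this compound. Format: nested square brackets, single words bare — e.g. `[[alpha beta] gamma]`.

[[canyon [cavern [cellar [citadel [island leather]]]]] door]

The outermost head in the paraphrase is "door", modified by "canyon cavern cellar citadel island leather".
"canyon cavern cellar citadel island leather" → head "leather" (specifically "cavern cellar citadel island leather"), modifier "canyon".
"cavern cellar citadel island leather" → head "leather" (specifically "cellar citadel island leather"), modifier "cavern".
"cellar citadel island leather" → head "leather" (specifically "citadel island leather"), modifier "cellar".
"citadel island leather" → head "leather" (specifically "island leather"), modifier "citadel".
"island leather" → head "leather", modifier "island".
Putting it together: [[canyon [cavern [cellar [citadel [island leather]]]]] door].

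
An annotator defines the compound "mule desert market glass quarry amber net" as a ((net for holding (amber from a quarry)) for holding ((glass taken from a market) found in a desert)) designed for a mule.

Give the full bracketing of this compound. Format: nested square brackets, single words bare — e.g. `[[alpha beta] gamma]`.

Overall it is a kind of net (specifically "desert market glass quarry amber net"); the modifier is "mule".
"desert market glass quarry amber net" → head "net" (specifically "quarry amber net"), modifier "desert market glass".
"desert market glass" → head "glass" (specifically "market glass"), modifier "desert".
"market glass" → head "glass", modifier "market".
"quarry amber net" → head "net", modifier "quarry amber".
"quarry amber" → head "amber", modifier "quarry".
Putting it together: [mule [[desert [market glass]] [[quarry amber] net]]].

[mule [[desert [market glass]] [[quarry amber] net]]]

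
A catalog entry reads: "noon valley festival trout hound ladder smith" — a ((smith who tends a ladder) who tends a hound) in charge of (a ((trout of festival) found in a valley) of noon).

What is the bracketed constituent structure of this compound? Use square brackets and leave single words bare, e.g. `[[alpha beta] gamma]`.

[[noon [valley [festival trout]]] [hound [ladder smith]]]

At the top level: head "smith" (specifically "hound ladder smith"); modifier "noon valley festival trout".
Inside "noon valley festival trout": head "trout" (specifically "valley festival trout"), modifier "noon".
Inside "valley festival trout": head "trout" (specifically "festival trout"), modifier "valley".
Inside "festival trout": head "trout", modifier "festival".
Inside "hound ladder smith": head "smith" (specifically "ladder smith"), modifier "hound".
Inside "ladder smith": head "smith", modifier "ladder".
Putting it together: [[noon [valley [festival trout]]] [hound [ladder smith]]].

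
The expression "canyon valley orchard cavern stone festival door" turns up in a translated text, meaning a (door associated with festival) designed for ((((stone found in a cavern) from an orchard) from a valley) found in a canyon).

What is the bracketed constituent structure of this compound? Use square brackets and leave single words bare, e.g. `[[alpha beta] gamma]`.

[[canyon [valley [orchard [cavern stone]]]] [festival door]]

Overall it is a kind of door (specifically "festival door"); the modifier is "canyon valley orchard cavern stone".
Within "canyon valley orchard cavern stone", the head is "stone" (specifically "valley orchard cavern stone") and the modifier is "canyon".
Within "valley orchard cavern stone", the head is "stone" (specifically "orchard cavern stone") and the modifier is "valley".
Within "orchard cavern stone", the head is "stone" (specifically "cavern stone") and the modifier is "orchard".
Within "cavern stone", the head is "stone" and the modifier is "cavern".
Within "festival door", the head is "door" and the modifier is "festival".
Assembled: [[canyon [valley [orchard [cavern stone]]]] [festival door]].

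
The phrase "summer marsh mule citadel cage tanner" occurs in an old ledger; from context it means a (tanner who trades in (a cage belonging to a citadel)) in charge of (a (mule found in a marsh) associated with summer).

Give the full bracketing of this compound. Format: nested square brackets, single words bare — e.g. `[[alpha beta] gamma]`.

[[summer [marsh mule]] [[citadel cage] tanner]]

At the top level: head "tanner" (specifically "citadel cage tanner"); modifier "summer marsh mule".
"summer marsh mule" → head "mule" (specifically "marsh mule"), modifier "summer".
"marsh mule" → head "mule", modifier "marsh".
"citadel cage tanner" → head "tanner", modifier "citadel cage".
"citadel cage" → head "cage", modifier "citadel".
So the structure is [[summer [marsh mule]] [[citadel cage] tanner]].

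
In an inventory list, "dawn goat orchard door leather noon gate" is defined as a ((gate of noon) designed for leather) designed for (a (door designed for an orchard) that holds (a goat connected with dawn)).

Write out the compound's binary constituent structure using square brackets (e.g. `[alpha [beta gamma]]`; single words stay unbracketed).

Overall it is a kind of gate (specifically "leather noon gate"); the modifier is "dawn goat orchard door".
"dawn goat orchard door" → head "door" (specifically "orchard door"), modifier "dawn goat".
"dawn goat" → head "goat", modifier "dawn".
"orchard door" → head "door", modifier "orchard".
"leather noon gate" → head "gate" (specifically "noon gate"), modifier "leather".
"noon gate" → head "gate", modifier "noon".
Putting it together: [[[dawn goat] [orchard door]] [leather [noon gate]]].

[[[dawn goat] [orchard door]] [leather [noon gate]]]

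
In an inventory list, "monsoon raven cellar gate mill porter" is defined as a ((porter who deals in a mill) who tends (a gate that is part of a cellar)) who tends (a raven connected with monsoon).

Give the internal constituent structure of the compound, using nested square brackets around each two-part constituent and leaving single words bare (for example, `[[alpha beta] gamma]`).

The outermost head in the paraphrase is "porter" (specifically "cellar gate mill porter"), modified by "monsoon raven".
"monsoon raven" → head "raven", modifier "monsoon".
"cellar gate mill porter" → head "porter" (specifically "mill porter"), modifier "cellar gate".
"cellar gate" → head "gate", modifier "cellar".
"mill porter" → head "porter", modifier "mill".
So the structure is [[monsoon raven] [[cellar gate] [mill porter]]].

[[monsoon raven] [[cellar gate] [mill porter]]]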